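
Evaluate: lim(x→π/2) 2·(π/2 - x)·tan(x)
This is a 0·∞ indeterminate form.

Rewrite 0·∞ as a quotient (0/0 or ∞/∞ form), then apply L'Hôpital's rule:
  lim(x→π/2) 2·(π/2 - x)·tan(x) = 2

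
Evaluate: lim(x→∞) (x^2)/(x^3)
This is an ∞/∞ indeterminate form.

Apply L'Hôpital's rule: differentiate numerator and denominator separately.
  f(x) = x^2   ⇒   f'(x) = 2·x
  g(x) = x^3   ⇒   g'(x) = 3·x^2
  lim(x→∞) f'(x)/g'(x) = lim(x→∞) (2·x)/(3·x^2)
  = 0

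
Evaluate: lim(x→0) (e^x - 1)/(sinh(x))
This is a 0/0 indeterminate form.

Apply L'Hôpital's rule: differentiate numerator and denominator separately.
  f(x) = e^(x) - 1   ⇒   f'(x) = e^(x)
  g(x) = sinh(x)   ⇒   g'(x) = cosh(x)
  lim(x→0) f'(x)/g'(x) = lim(x→0) (e^(x))/(cosh(x))
  = 1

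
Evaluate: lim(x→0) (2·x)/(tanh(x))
This is a 0/0 indeterminate form.

Apply L'Hôpital's rule: differentiate numerator and denominator separately.
  f(x) = 2·x   ⇒   f'(x) = 2
  g(x) = tanh(x)   ⇒   g'(x) = 1 - tanh(x)^2
  lim(x→0) f'(x)/g'(x) = lim(x→0) (2)/(1 - tanh(x)^2)
  = 2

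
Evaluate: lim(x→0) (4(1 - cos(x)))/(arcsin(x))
This is a 0/0 indeterminate form.

Apply L'Hôpital's rule: differentiate numerator and denominator separately.
  f(x) = 4 - 4·cos(x)   ⇒   f'(x) = 4·sin(x)
  g(x) = asin(x)   ⇒   g'(x) = 1/sqrt(1 - x^2)
  lim(x→0) f'(x)/g'(x) = lim(x→0) (4·sin(x))/(1/sqrt(1 - x^2))
  = 0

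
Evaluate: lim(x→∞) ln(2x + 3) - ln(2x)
This is an ∞-∞ indeterminate form.

Combine fractions or rationalize to convert ∞-∞ to 0/0 form:
  lim(x→∞) ln(2x + 3) - ln(2x) = 0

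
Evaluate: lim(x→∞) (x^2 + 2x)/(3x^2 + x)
This is an ∞/∞ indeterminate form.

Apply L'Hôpital's rule: differentiate numerator and denominator separately.
  f(x) = x^2 + 2·x   ⇒   f'(x) = 2·x + 2
  g(x) = 3·x^2 + x   ⇒   g'(x) = 6·x + 1
  lim(x→∞) f'(x)/g'(x) = lim(x→∞) (2·x + 2)/(6·x + 1)
  = 1/3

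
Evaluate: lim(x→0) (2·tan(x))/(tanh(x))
This is a 0/0 indeterminate form.

Apply L'Hôpital's rule: differentiate numerator and denominator separately.
  f(x) = 2·tan(x)   ⇒   f'(x) = 2·tan(x)^2 + 2
  g(x) = tanh(x)   ⇒   g'(x) = 1 - tanh(x)^2
  lim(x→0) f'(x)/g'(x) = lim(x→0) (2·tan(x)^2 + 2)/(1 - tanh(x)^2)
  = 2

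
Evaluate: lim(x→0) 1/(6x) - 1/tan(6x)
This is an ∞-∞ indeterminate form.

Combine fractions or rationalize to convert ∞-∞ to 0/0 form:
  lim(x→0) 1/(6x) - 1/tan(6x) = 0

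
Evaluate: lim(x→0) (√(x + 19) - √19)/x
This is a standard limit.

Factor or rationalize the expression:
  lim(x→0) (√(x + 19) - √19)/x = sqrt(19)/38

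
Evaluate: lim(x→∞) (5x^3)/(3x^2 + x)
This is an ∞/∞ indeterminate form.

Apply L'Hôpital's rule: differentiate numerator and denominator separately.
  f(x) = 5·x^3   ⇒   f'(x) = 15·x^2
  g(x) = 3·x^2 + x   ⇒   g'(x) = 6·x + 1
  lim(x→∞) f'(x)/g'(x) = lim(x→∞) (15·x^2)/(6·x + 1)
  = ∞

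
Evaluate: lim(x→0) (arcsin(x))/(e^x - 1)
This is a 0/0 indeterminate form.

Apply L'Hôpital's rule: differentiate numerator and denominator separately.
  f(x) = asin(x)   ⇒   f'(x) = 1/sqrt(1 - x^2)
  g(x) = e^(x) - 1   ⇒   g'(x) = e^(x)
  lim(x→0) f'(x)/g'(x) = lim(x→0) (1/sqrt(1 - x^2))/(e^(x))
  = 1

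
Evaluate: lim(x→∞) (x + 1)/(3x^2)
This is an ∞/∞ indeterminate form.

Apply L'Hôpital's rule: differentiate numerator and denominator separately.
  f(x) = x + 1   ⇒   f'(x) = 1
  g(x) = 3·x^2   ⇒   g'(x) = 6·x
  lim(x→∞) f'(x)/g'(x) = lim(x→∞) (1)/(6·x)
  = 0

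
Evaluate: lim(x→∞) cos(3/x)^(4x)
This is an exponential indeterminate form.

For exponential indeterminate forms, take the natural log:
  Let L = lim(x→∞) cos(3/x)^(4x)
  Then ln(L) = lim(x→∞) [exponent × ln(base)]
  Evaluate using L'Hôpital or standard limits, then exponentiate.
  L = 1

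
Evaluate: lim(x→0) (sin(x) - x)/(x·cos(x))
This is a 0/0 indeterminate form.

Apply L'Hôpital's rule: differentiate numerator and denominator separately.
  f(x) = -x + sin(x)   ⇒   f'(x) = cos(x) - 1
  g(x) = x·cos(x)   ⇒   g'(x) = -x·sin(x) + cos(x)
  lim(x→0) f'(x)/g'(x) = lim(x→0) (cos(x) - 1)/(-x·sin(x) + cos(x))
  = 0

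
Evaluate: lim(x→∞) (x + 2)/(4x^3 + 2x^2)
This is an ∞/∞ indeterminate form.

Apply L'Hôpital's rule: differentiate numerator and denominator separately.
  f(x) = x + 2   ⇒   f'(x) = 1
  g(x) = 4·x^3 + 2·x^2   ⇒   g'(x) = 12·x^2 + 4·x
  lim(x→∞) f'(x)/g'(x) = lim(x→∞) (1)/(12·x^2 + 4·x)
  = 0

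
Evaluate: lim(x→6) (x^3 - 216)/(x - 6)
This is a standard limit.

Factor or rationalize the expression:
  lim(x→6) (x^3 - 216)/(x - 6) = 108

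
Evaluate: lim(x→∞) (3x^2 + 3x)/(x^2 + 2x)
This is an ∞/∞ indeterminate form.

Apply L'Hôpital's rule: differentiate numerator and denominator separately.
  f(x) = 3·x^2 + 3·x   ⇒   f'(x) = 6·x + 3
  g(x) = x^2 + 2·x   ⇒   g'(x) = 2·x + 2
  lim(x→∞) f'(x)/g'(x) = lim(x→∞) (6·x + 3)/(2·x + 2)
  = 3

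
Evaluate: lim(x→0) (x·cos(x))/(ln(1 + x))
This is a 0/0 indeterminate form.

Apply L'Hôpital's rule: differentiate numerator and denominator separately.
  f(x) = x·cos(x)   ⇒   f'(x) = -x·sin(x) + cos(x)
  g(x) = ln(x + 1)   ⇒   g'(x) = 1/(x + 1)
  lim(x→0) f'(x)/g'(x) = lim(x→0) (-x·sin(x) + cos(x))/(1/(x + 1))
  = 1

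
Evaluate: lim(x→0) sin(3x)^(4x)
This is an exponential indeterminate form.

For exponential indeterminate forms, take the natural log:
  Let L = lim(x→0) sin(3x)^(4x)
  Then ln(L) = lim(x→0) [exponent × ln(base)]
  Evaluate using L'Hôpital or standard limits, then exponentiate.
  L = 1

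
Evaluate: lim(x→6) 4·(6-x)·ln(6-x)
This is a 0·∞ indeterminate form.

Rewrite 0·∞ as a quotient (0/0 or ∞/∞ form), then apply L'Hôpital's rule:
  lim(x→6) 4·(6-x)·ln(6-x) = 0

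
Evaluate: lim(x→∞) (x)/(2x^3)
This is an ∞/∞ indeterminate form.

Apply L'Hôpital's rule: differentiate numerator and denominator separately.
  f(x) = x   ⇒   f'(x) = 1
  g(x) = 2·x^3   ⇒   g'(x) = 6·x^2
  lim(x→∞) f'(x)/g'(x) = lim(x→∞) (1)/(6·x^2)
  = 0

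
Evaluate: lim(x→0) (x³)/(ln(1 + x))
This is a 0/0 indeterminate form.

Apply L'Hôpital's rule: differentiate numerator and denominator separately.
  f(x) = x^3   ⇒   f'(x) = 3·x^2
  g(x) = ln(x + 1)   ⇒   g'(x) = 1/(x + 1)
  lim(x→0) f'(x)/g'(x) = lim(x→0) (3·x^2)/(1/(x + 1))
  = 0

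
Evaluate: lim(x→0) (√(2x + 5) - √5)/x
This is a standard limit.

Factor or rationalize the expression:
  lim(x→0) (√(2x + 5) - √5)/x = sqrt(5)/5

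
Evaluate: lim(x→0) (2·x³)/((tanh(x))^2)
This is a 0/0 indeterminate form.

Apply L'Hôpital's rule: differentiate numerator and denominator separately.
  f(x) = 2·x^3   ⇒   f'(x) = 6·x^2
  g(x) = tanh(x)^2   ⇒   g'(x) = (2 - 2·tanh(x)^2)·tanh(x)
  lim(x→0) f'(x)/g'(x) = lim(x→0) (6·x^2)/((2 - 2·tanh(x)^2)·tanh(x))
  = 0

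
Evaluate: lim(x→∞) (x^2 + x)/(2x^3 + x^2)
This is an ∞/∞ indeterminate form.

Apply L'Hôpital's rule: differentiate numerator and denominator separately.
  f(x) = x^2 + x   ⇒   f'(x) = 2·x + 1
  g(x) = 2·x^3 + x^2   ⇒   g'(x) = 6·x^2 + 2·x
  lim(x→∞) f'(x)/g'(x) = lim(x→∞) (2·x + 1)/(6·x^2 + 2·x)
  = 0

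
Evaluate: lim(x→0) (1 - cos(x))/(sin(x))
This is a 0/0 indeterminate form.

Apply L'Hôpital's rule: differentiate numerator and denominator separately.
  f(x) = 1 - cos(x)   ⇒   f'(x) = sin(x)
  g(x) = sin(x)   ⇒   g'(x) = cos(x)
  lim(x→0) f'(x)/g'(x) = lim(x→0) (sin(x))/(cos(x))
  = 0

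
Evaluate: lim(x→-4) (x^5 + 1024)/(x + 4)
This is a standard limit.

Factor or rationalize the expression:
  lim(x→-4) (x^5 + 1024)/(x + 4) = 1280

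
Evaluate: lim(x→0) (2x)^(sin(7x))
This is an exponential indeterminate form.

For exponential indeterminate forms, take the natural log:
  Let L = lim(x→0) (2x)^(sin(7x))
  Then ln(L) = lim(x→0) [exponent × ln(base)]
  Evaluate using L'Hôpital or standard limits, then exponentiate.
  L = 1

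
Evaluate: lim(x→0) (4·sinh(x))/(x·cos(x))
This is a 0/0 indeterminate form.

Apply L'Hôpital's rule: differentiate numerator and denominator separately.
  f(x) = 4·sinh(x)   ⇒   f'(x) = 4·cosh(x)
  g(x) = x·cos(x)   ⇒   g'(x) = -x·sin(x) + cos(x)
  lim(x→0) f'(x)/g'(x) = lim(x→0) (4·cosh(x))/(-x·sin(x) + cos(x))
  = 4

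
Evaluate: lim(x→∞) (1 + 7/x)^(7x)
This is an exponential indeterminate form.

For exponential indeterminate forms, take the natural log:
  Let L = lim(x→∞) (1 + 7/x)^(7x)
  Then ln(L) = lim(x→∞) [exponent × ln(base)]
  Evaluate using L'Hôpital or standard limits, then exponentiate.
  L = e^(49)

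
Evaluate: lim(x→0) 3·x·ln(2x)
This is a 0·∞ indeterminate form.

Rewrite 0·∞ as a quotient (0/0 or ∞/∞ form), then apply L'Hôpital's rule:
  lim(x→0) 3·x·ln(2x) = 0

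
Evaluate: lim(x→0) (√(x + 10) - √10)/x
This is a standard limit.

Factor or rationalize the expression:
  lim(x→0) (√(x + 10) - √10)/x = sqrt(10)/20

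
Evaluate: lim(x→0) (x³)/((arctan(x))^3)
This is a 0/0 indeterminate form.

Apply L'Hôpital's rule: differentiate numerator and denominator separately.
  f(x) = x^3   ⇒   f'(x) = 3·x^2
  g(x) = atan(x)^3   ⇒   g'(x) = 3·atan(x)^2/(x^2 + 1)
  lim(x→0) f'(x)/g'(x) = lim(x→0) (3·x^2)/(3·atan(x)^2/(x^2 + 1))
  = 1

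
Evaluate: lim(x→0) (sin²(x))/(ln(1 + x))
This is a 0/0 indeterminate form.

Apply L'Hôpital's rule: differentiate numerator and denominator separately.
  f(x) = sin(x)^2   ⇒   f'(x) = 2·sin(x)·cos(x)
  g(x) = ln(x + 1)   ⇒   g'(x) = 1/(x + 1)
  lim(x→0) f'(x)/g'(x) = lim(x→0) (2·sin(x)·cos(x))/(1/(x + 1))
  = 0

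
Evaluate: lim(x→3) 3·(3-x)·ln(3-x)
This is a 0·∞ indeterminate form.

Rewrite 0·∞ as a quotient (0/0 or ∞/∞ form), then apply L'Hôpital's rule:
  lim(x→3) 3·(3-x)·ln(3-x) = 0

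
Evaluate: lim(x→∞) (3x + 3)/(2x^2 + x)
This is an ∞/∞ indeterminate form.

Apply L'Hôpital's rule: differentiate numerator and denominator separately.
  f(x) = 3·x + 3   ⇒   f'(x) = 3
  g(x) = 2·x^2 + x   ⇒   g'(x) = 4·x + 1
  lim(x→∞) f'(x)/g'(x) = lim(x→∞) (3)/(4·x + 1)
  = 0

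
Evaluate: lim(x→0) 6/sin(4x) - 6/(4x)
This is an ∞-∞ indeterminate form.

Combine fractions or rationalize to convert ∞-∞ to 0/0 form:
  lim(x→0) 6/sin(4x) - 6/(4x) = 0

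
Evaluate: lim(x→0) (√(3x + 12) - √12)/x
This is a standard limit.

Factor or rationalize the expression:
  lim(x→0) (√(3x + 12) - √12)/x = sqrt(3)/4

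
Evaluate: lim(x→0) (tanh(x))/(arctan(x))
This is a 0/0 indeterminate form.

Apply L'Hôpital's rule: differentiate numerator and denominator separately.
  f(x) = tanh(x)   ⇒   f'(x) = 1 - tanh(x)^2
  g(x) = atan(x)   ⇒   g'(x) = 1/(x^2 + 1)
  lim(x→0) f'(x)/g'(x) = lim(x→0) (1 - tanh(x)^2)/(1/(x^2 + 1))
  = 1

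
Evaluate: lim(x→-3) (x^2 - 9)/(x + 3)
This is a standard limit.

Factor or rationalize the expression:
  lim(x→-3) (x^2 - 9)/(x + 3) = -6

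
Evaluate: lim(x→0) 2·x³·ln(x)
This is a 0·∞ indeterminate form.

Rewrite 0·∞ as a quotient (0/0 or ∞/∞ form), then apply L'Hôpital's rule:
  lim(x→0) 2·x³·ln(x) = 0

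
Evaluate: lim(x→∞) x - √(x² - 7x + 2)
This is an ∞-∞ indeterminate form.

Combine fractions or rationalize to convert ∞-∞ to 0/0 form:
  lim(x→∞) x - √(x² - 7x + 2) = 7/2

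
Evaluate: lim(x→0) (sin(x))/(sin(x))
This is a 0/0 indeterminate form.

Apply L'Hôpital's rule: differentiate numerator and denominator separately.
  f(x) = sin(x)   ⇒   f'(x) = cos(x)
  g(x) = sin(x)   ⇒   g'(x) = cos(x)
  lim(x→0) f'(x)/g'(x) = lim(x→0) (cos(x))/(cos(x))
  = 1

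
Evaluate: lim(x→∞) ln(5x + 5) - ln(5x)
This is an ∞-∞ indeterminate form.

Combine fractions or rationalize to convert ∞-∞ to 0/0 form:
  lim(x→∞) ln(5x + 5) - ln(5x) = 0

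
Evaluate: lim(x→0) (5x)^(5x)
This is an exponential indeterminate form.

For exponential indeterminate forms, take the natural log:
  Let L = lim(x→0) (5x)^(5x)
  Then ln(L) = lim(x→0) [exponent × ln(base)]
  Evaluate using L'Hôpital or standard limits, then exponentiate.
  L = 1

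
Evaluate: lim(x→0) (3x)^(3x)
This is an exponential indeterminate form.

For exponential indeterminate forms, take the natural log:
  Let L = lim(x→0) (3x)^(3x)
  Then ln(L) = lim(x→0) [exponent × ln(base)]
  Evaluate using L'Hôpital or standard limits, then exponentiate.
  L = 1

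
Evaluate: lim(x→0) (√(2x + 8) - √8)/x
This is a standard limit.

Factor or rationalize the expression:
  lim(x→0) (√(2x + 8) - √8)/x = sqrt(2)/4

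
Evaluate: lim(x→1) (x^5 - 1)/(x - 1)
This is a standard limit.

Factor or rationalize the expression:
  lim(x→1) (x^5 - 1)/(x - 1) = 5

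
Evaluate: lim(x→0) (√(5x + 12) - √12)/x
This is a standard limit.

Factor or rationalize the expression:
  lim(x→0) (√(5x + 12) - √12)/x = 5·sqrt(3)/12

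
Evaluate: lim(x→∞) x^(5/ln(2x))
This is an exponential indeterminate form.

For exponential indeterminate forms, take the natural log:
  Let L = lim(x→∞) x^(5/ln(2x))
  Then ln(L) = lim(x→∞) [exponent × ln(base)]
  Evaluate using L'Hôpital or standard limits, then exponentiate.
  L = e^(5)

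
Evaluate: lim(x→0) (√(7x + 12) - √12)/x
This is a standard limit.

Factor or rationalize the expression:
  lim(x→0) (√(7x + 12) - √12)/x = 7·sqrt(3)/12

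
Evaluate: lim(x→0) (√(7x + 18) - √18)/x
This is a standard limit.

Factor or rationalize the expression:
  lim(x→0) (√(7x + 18) - √18)/x = 7·sqrt(2)/12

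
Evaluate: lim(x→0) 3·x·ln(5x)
This is a 0·∞ indeterminate form.

Rewrite 0·∞ as a quotient (0/0 or ∞/∞ form), then apply L'Hôpital's rule:
  lim(x→0) 3·x·ln(5x) = 0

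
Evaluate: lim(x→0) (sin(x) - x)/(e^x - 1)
This is a 0/0 indeterminate form.

Apply L'Hôpital's rule: differentiate numerator and denominator separately.
  f(x) = -x + sin(x)   ⇒   f'(x) = cos(x) - 1
  g(x) = e^(x) - 1   ⇒   g'(x) = e^(x)
  lim(x→0) f'(x)/g'(x) = lim(x→0) (cos(x) - 1)/(e^(x))
  = 0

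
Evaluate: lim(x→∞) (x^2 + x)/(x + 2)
This is an ∞/∞ indeterminate form.

Apply L'Hôpital's rule: differentiate numerator and denominator separately.
  f(x) = x^2 + x   ⇒   f'(x) = 2·x + 1
  g(x) = x + 2   ⇒   g'(x) = 1
  lim(x→∞) f'(x)/g'(x) = lim(x→∞) (2·x + 1)/(1)
  = ∞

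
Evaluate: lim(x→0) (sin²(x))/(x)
This is a 0/0 indeterminate form.

Apply L'Hôpital's rule: differentiate numerator and denominator separately.
  f(x) = sin(x)^2   ⇒   f'(x) = 2·sin(x)·cos(x)
  g(x) = x   ⇒   g'(x) = 1
  lim(x→0) f'(x)/g'(x) = lim(x→0) (2·sin(x)·cos(x))/(1)
  = 0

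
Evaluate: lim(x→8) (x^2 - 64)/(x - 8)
This is a standard limit.

Factor or rationalize the expression:
  lim(x→8) (x^2 - 64)/(x - 8) = 16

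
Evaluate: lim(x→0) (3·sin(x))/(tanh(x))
This is a 0/0 indeterminate form.

Apply L'Hôpital's rule: differentiate numerator and denominator separately.
  f(x) = 3·sin(x)   ⇒   f'(x) = 3·cos(x)
  g(x) = tanh(x)   ⇒   g'(x) = 1 - tanh(x)^2
  lim(x→0) f'(x)/g'(x) = lim(x→0) (3·cos(x))/(1 - tanh(x)^2)
  = 3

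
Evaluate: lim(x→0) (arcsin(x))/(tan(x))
This is a 0/0 indeterminate form.

Apply L'Hôpital's rule: differentiate numerator and denominator separately.
  f(x) = asin(x)   ⇒   f'(x) = 1/sqrt(1 - x^2)
  g(x) = tan(x)   ⇒   g'(x) = tan(x)^2 + 1
  lim(x→0) f'(x)/g'(x) = lim(x→0) (1/sqrt(1 - x^2))/(tan(x)^2 + 1)
  = 1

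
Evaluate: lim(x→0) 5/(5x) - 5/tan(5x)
This is an ∞-∞ indeterminate form.

Combine fractions or rationalize to convert ∞-∞ to 0/0 form:
  lim(x→0) 5/(5x) - 5/tan(5x) = 0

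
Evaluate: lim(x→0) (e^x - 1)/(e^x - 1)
This is a 0/0 indeterminate form.

Apply L'Hôpital's rule: differentiate numerator and denominator separately.
  f(x) = e^(x) - 1   ⇒   f'(x) = e^(x)
  g(x) = e^(x) - 1   ⇒   g'(x) = e^(x)
  lim(x→0) f'(x)/g'(x) = lim(x→0) (e^(x))/(e^(x))
  = 1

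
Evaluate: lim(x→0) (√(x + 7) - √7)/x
This is a standard limit.

Factor or rationalize the expression:
  lim(x→0) (√(x + 7) - √7)/x = sqrt(7)/14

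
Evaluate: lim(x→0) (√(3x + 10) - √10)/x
This is a standard limit.

Factor or rationalize the expression:
  lim(x→0) (√(3x + 10) - √10)/x = 3·sqrt(10)/20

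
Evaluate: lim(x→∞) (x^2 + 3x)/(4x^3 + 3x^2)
This is an ∞/∞ indeterminate form.

Apply L'Hôpital's rule: differentiate numerator and denominator separately.
  f(x) = x^2 + 3·x   ⇒   f'(x) = 2·x + 3
  g(x) = 4·x^3 + 3·x^2   ⇒   g'(x) = 12·x^2 + 6·x
  lim(x→∞) f'(x)/g'(x) = lim(x→∞) (2·x + 3)/(12·x^2 + 6·x)
  = 0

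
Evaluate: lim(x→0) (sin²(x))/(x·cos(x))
This is a 0/0 indeterminate form.

Apply L'Hôpital's rule: differentiate numerator and denominator separately.
  f(x) = sin(x)^2   ⇒   f'(x) = 2·sin(x)·cos(x)
  g(x) = x·cos(x)   ⇒   g'(x) = -x·sin(x) + cos(x)
  lim(x→0) f'(x)/g'(x) = lim(x→0) (2·sin(x)·cos(x))/(-x·sin(x) + cos(x))
  = 0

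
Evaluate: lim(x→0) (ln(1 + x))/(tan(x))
This is a 0/0 indeterminate form.

Apply L'Hôpital's rule: differentiate numerator and denominator separately.
  f(x) = ln(x + 1)   ⇒   f'(x) = 1/(x + 1)
  g(x) = tan(x)   ⇒   g'(x) = tan(x)^2 + 1
  lim(x→0) f'(x)/g'(x) = lim(x→0) (1/(x + 1))/(tan(x)^2 + 1)
  = 1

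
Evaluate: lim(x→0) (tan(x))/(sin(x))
This is a 0/0 indeterminate form.

Apply L'Hôpital's rule: differentiate numerator and denominator separately.
  f(x) = tan(x)   ⇒   f'(x) = tan(x)^2 + 1
  g(x) = sin(x)   ⇒   g'(x) = cos(x)
  lim(x→0) f'(x)/g'(x) = lim(x→0) (tan(x)^2 + 1)/(cos(x))
  = 1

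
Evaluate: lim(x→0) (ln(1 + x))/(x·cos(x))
This is a 0/0 indeterminate form.

Apply L'Hôpital's rule: differentiate numerator and denominator separately.
  f(x) = ln(x + 1)   ⇒   f'(x) = 1/(x + 1)
  g(x) = x·cos(x)   ⇒   g'(x) = -x·sin(x) + cos(x)
  lim(x→0) f'(x)/g'(x) = lim(x→0) (1/(x + 1))/(-x·sin(x) + cos(x))
  = 1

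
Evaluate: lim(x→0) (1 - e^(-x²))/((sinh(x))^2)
This is a 0/0 indeterminate form.

Apply L'Hôpital's rule: differentiate numerator and denominator separately.
  f(x) = 1 - e^(-x^2)   ⇒   f'(x) = 2·x·e^(-x^2)
  g(x) = sinh(x)^2   ⇒   g'(x) = 2·sinh(x)·cosh(x)
  lim(x→0) f'(x)/g'(x) = lim(x→0) (2·x·e^(-x^2))/(2·sinh(x)·cosh(x))
  = 1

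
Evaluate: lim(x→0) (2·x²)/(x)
This is a 0/0 indeterminate form.

Apply L'Hôpital's rule: differentiate numerator and denominator separately.
  f(x) = 2·x^2   ⇒   f'(x) = 4·x
  g(x) = x   ⇒   g'(x) = 1
  lim(x→0) f'(x)/g'(x) = lim(x→0) (4·x)/(1)
  = 0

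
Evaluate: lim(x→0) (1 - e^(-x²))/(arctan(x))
This is a 0/0 indeterminate form.

Apply L'Hôpital's rule: differentiate numerator and denominator separately.
  f(x) = 1 - e^(-x^2)   ⇒   f'(x) = 2·x·e^(-x^2)
  g(x) = atan(x)   ⇒   g'(x) = 1/(x^2 + 1)
  lim(x→0) f'(x)/g'(x) = lim(x→0) (2·x·e^(-x^2))/(1/(x^2 + 1))
  = 0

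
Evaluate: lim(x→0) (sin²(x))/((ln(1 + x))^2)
This is a 0/0 indeterminate form.

Apply L'Hôpital's rule: differentiate numerator and denominator separately.
  f(x) = sin(x)^2   ⇒   f'(x) = 2·sin(x)·cos(x)
  g(x) = ln(x + 1)^2   ⇒   g'(x) = 2·ln(x + 1)/(x + 1)
  lim(x→0) f'(x)/g'(x) = lim(x→0) (2·sin(x)·cos(x))/(2·ln(x + 1)/(x + 1))
  = 1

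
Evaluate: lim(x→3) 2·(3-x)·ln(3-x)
This is a 0·∞ indeterminate form.

Rewrite 0·∞ as a quotient (0/0 or ∞/∞ form), then apply L'Hôpital's rule:
  lim(x→3) 2·(3-x)·ln(3-x) = 0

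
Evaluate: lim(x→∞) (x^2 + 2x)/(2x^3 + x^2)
This is an ∞/∞ indeterminate form.

Apply L'Hôpital's rule: differentiate numerator and denominator separately.
  f(x) = x^2 + 2·x   ⇒   f'(x) = 2·x + 2
  g(x) = 2·x^3 + x^2   ⇒   g'(x) = 6·x^2 + 2·x
  lim(x→∞) f'(x)/g'(x) = lim(x→∞) (2·x + 2)/(6·x^2 + 2·x)
  = 0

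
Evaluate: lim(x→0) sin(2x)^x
This is an exponential indeterminate form.

For exponential indeterminate forms, take the natural log:
  Let L = lim(x→0) sin(2x)^x
  Then ln(L) = lim(x→0) [exponent × ln(base)]
  Evaluate using L'Hôpital or standard limits, then exponentiate.
  L = 1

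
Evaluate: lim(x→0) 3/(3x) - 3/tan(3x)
This is an ∞-∞ indeterminate form.

Combine fractions or rationalize to convert ∞-∞ to 0/0 form:
  lim(x→0) 3/(3x) - 3/tan(3x) = 0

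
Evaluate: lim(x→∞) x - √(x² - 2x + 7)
This is an ∞-∞ indeterminate form.

Combine fractions or rationalize to convert ∞-∞ to 0/0 form:
  lim(x→∞) x - √(x² - 2x + 7) = 1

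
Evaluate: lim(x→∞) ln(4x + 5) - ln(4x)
This is an ∞-∞ indeterminate form.

Combine fractions or rationalize to convert ∞-∞ to 0/0 form:
  lim(x→∞) ln(4x + 5) - ln(4x) = 0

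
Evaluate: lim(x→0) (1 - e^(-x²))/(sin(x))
This is a 0/0 indeterminate form.

Apply L'Hôpital's rule: differentiate numerator and denominator separately.
  f(x) = 1 - e^(-x^2)   ⇒   f'(x) = 2·x·e^(-x^2)
  g(x) = sin(x)   ⇒   g'(x) = cos(x)
  lim(x→0) f'(x)/g'(x) = lim(x→0) (2·x·e^(-x^2))/(cos(x))
  = 0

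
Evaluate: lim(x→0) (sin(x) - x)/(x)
This is a 0/0 indeterminate form.

Apply L'Hôpital's rule: differentiate numerator and denominator separately.
  f(x) = -x + sin(x)   ⇒   f'(x) = cos(x) - 1
  g(x) = x   ⇒   g'(x) = 1
  lim(x→0) f'(x)/g'(x) = lim(x→0) (cos(x) - 1)/(1)
  = 0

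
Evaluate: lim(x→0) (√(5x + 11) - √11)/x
This is a standard limit.

Factor or rationalize the expression:
  lim(x→0) (√(5x + 11) - √11)/x = 5·sqrt(11)/22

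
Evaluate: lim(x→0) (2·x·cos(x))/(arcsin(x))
This is a 0/0 indeterminate form.

Apply L'Hôpital's rule: differentiate numerator and denominator separately.
  f(x) = 2·x·cos(x)   ⇒   f'(x) = -2·x·sin(x) + 2·cos(x)
  g(x) = asin(x)   ⇒   g'(x) = 1/sqrt(1 - x^2)
  lim(x→0) f'(x)/g'(x) = lim(x→0) (-2·x·sin(x) + 2·cos(x))/(1/sqrt(1 - x^2))
  = 2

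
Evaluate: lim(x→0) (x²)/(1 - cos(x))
This is a 0/0 indeterminate form.

Apply L'Hôpital's rule: differentiate numerator and denominator separately.
  f(x) = x^2   ⇒   f'(x) = 2·x
  g(x) = 1 - cos(x)   ⇒   g'(x) = sin(x)
  lim(x→0) f'(x)/g'(x) = lim(x→0) (2·x)/(sin(x))
  = 2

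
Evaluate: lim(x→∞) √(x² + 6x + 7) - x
This is an ∞-∞ indeterminate form.

Combine fractions or rationalize to convert ∞-∞ to 0/0 form:
  lim(x→∞) √(x² + 6x + 7) - x = 3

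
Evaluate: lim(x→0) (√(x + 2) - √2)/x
This is a standard limit.

Factor or rationalize the expression:
  lim(x→0) (√(x + 2) - √2)/x = sqrt(2)/4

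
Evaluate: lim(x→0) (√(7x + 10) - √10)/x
This is a standard limit.

Factor or rationalize the expression:
  lim(x→0) (√(7x + 10) - √10)/x = 7·sqrt(10)/20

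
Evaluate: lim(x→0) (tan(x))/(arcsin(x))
This is a 0/0 indeterminate form.

Apply L'Hôpital's rule: differentiate numerator and denominator separately.
  f(x) = tan(x)   ⇒   f'(x) = tan(x)^2 + 1
  g(x) = asin(x)   ⇒   g'(x) = 1/sqrt(1 - x^2)
  lim(x→0) f'(x)/g'(x) = lim(x→0) (tan(x)^2 + 1)/(1/sqrt(1 - x^2))
  = 1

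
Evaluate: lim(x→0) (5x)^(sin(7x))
This is an exponential indeterminate form.

For exponential indeterminate forms, take the natural log:
  Let L = lim(x→0) (5x)^(sin(7x))
  Then ln(L) = lim(x→0) [exponent × ln(base)]
  Evaluate using L'Hôpital or standard limits, then exponentiate.
  L = 1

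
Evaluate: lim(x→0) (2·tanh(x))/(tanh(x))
This is a 0/0 indeterminate form.

Apply L'Hôpital's rule: differentiate numerator and denominator separately.
  f(x) = 2·tanh(x)   ⇒   f'(x) = 2 - 2·tanh(x)^2
  g(x) = tanh(x)   ⇒   g'(x) = 1 - tanh(x)^2
  lim(x→0) f'(x)/g'(x) = lim(x→0) (2 - 2·tanh(x)^2)/(1 - tanh(x)^2)
  = 2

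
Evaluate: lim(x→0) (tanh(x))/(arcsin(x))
This is a 0/0 indeterminate form.

Apply L'Hôpital's rule: differentiate numerator and denominator separately.
  f(x) = tanh(x)   ⇒   f'(x) = 1 - tanh(x)^2
  g(x) = asin(x)   ⇒   g'(x) = 1/sqrt(1 - x^2)
  lim(x→0) f'(x)/g'(x) = lim(x→0) (1 - tanh(x)^2)/(1/sqrt(1 - x^2))
  = 1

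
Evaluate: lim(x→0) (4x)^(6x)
This is an exponential indeterminate form.

For exponential indeterminate forms, take the natural log:
  Let L = lim(x→0) (4x)^(6x)
  Then ln(L) = lim(x→0) [exponent × ln(base)]
  Evaluate using L'Hôpital or standard limits, then exponentiate.
  L = 1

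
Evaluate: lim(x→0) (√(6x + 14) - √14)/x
This is a standard limit.

Factor or rationalize the expression:
  lim(x→0) (√(6x + 14) - √14)/x = 3·sqrt(14)/14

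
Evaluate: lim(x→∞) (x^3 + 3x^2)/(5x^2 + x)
This is an ∞/∞ indeterminate form.

Apply L'Hôpital's rule: differentiate numerator and denominator separately.
  f(x) = x^3 + 3·x^2   ⇒   f'(x) = 3·x^2 + 6·x
  g(x) = 5·x^2 + x   ⇒   g'(x) = 10·x + 1
  lim(x→∞) f'(x)/g'(x) = lim(x→∞) (3·x^2 + 6·x)/(10·x + 1)
  = ∞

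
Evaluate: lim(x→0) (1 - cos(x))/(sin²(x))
This is a 0/0 indeterminate form.

Apply L'Hôpital's rule: differentiate numerator and denominator separately.
  f(x) = 1 - cos(x)   ⇒   f'(x) = sin(x)
  g(x) = sin(x)^2   ⇒   g'(x) = 2·sin(x)·cos(x)
  lim(x→0) f'(x)/g'(x) = lim(x→0) (sin(x))/(2·sin(x)·cos(x))
  = 1/2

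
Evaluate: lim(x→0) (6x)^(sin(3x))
This is an exponential indeterminate form.

For exponential indeterminate forms, take the natural log:
  Let L = lim(x→0) (6x)^(sin(3x))
  Then ln(L) = lim(x→0) [exponent × ln(base)]
  Evaluate using L'Hôpital or standard limits, then exponentiate.
  L = 1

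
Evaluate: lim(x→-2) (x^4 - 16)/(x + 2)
This is a standard limit.

Factor or rationalize the expression:
  lim(x→-2) (x^4 - 16)/(x + 2) = -32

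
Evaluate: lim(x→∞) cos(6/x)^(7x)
This is an exponential indeterminate form.

For exponential indeterminate forms, take the natural log:
  Let L = lim(x→∞) cos(6/x)^(7x)
  Then ln(L) = lim(x→∞) [exponent × ln(base)]
  Evaluate using L'Hôpital or standard limits, then exponentiate.
  L = 1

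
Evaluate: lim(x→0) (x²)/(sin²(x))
This is a 0/0 indeterminate form.

Apply L'Hôpital's rule: differentiate numerator and denominator separately.
  f(x) = x^2   ⇒   f'(x) = 2·x
  g(x) = sin(x)^2   ⇒   g'(x) = 2·sin(x)·cos(x)
  lim(x→0) f'(x)/g'(x) = lim(x→0) (2·x)/(2·sin(x)·cos(x))
  = 1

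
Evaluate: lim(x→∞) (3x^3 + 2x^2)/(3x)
This is an ∞/∞ indeterminate form.

Apply L'Hôpital's rule: differentiate numerator and denominator separately.
  f(x) = 3·x^3 + 2·x^2   ⇒   f'(x) = 9·x^2 + 4·x
  g(x) = 3·x   ⇒   g'(x) = 3
  lim(x→∞) f'(x)/g'(x) = lim(x→∞) (9·x^2 + 4·x)/(3)
  = ∞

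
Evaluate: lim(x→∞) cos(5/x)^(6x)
This is an exponential indeterminate form.

For exponential indeterminate forms, take the natural log:
  Let L = lim(x→∞) cos(5/x)^(6x)
  Then ln(L) = lim(x→∞) [exponent × ln(base)]
  Evaluate using L'Hôpital or standard limits, then exponentiate.
  L = 1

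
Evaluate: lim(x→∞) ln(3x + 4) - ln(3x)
This is an ∞-∞ indeterminate form.

Combine fractions or rationalize to convert ∞-∞ to 0/0 form:
  lim(x→∞) ln(3x + 4) - ln(3x) = 0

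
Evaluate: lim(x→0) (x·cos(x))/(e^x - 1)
This is a 0/0 indeterminate form.

Apply L'Hôpital's rule: differentiate numerator and denominator separately.
  f(x) = x·cos(x)   ⇒   f'(x) = -x·sin(x) + cos(x)
  g(x) = e^(x) - 1   ⇒   g'(x) = e^(x)
  lim(x→0) f'(x)/g'(x) = lim(x→0) (-x·sin(x) + cos(x))/(e^(x))
  = 1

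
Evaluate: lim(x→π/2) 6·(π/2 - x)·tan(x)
This is a 0·∞ indeterminate form.

Rewrite 0·∞ as a quotient (0/0 or ∞/∞ form), then apply L'Hôpital's rule:
  lim(x→π/2) 6·(π/2 - x)·tan(x) = 6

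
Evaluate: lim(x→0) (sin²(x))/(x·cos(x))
This is a 0/0 indeterminate form.

Apply L'Hôpital's rule: differentiate numerator and denominator separately.
  f(x) = sin(x)^2   ⇒   f'(x) = 2·sin(x)·cos(x)
  g(x) = x·cos(x)   ⇒   g'(x) = -x·sin(x) + cos(x)
  lim(x→0) f'(x)/g'(x) = lim(x→0) (2·sin(x)·cos(x))/(-x·sin(x) + cos(x))
  = 0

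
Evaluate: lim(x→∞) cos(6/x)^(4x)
This is an exponential indeterminate form.

For exponential indeterminate forms, take the natural log:
  Let L = lim(x→∞) cos(6/x)^(4x)
  Then ln(L) = lim(x→∞) [exponent × ln(base)]
  Evaluate using L'Hôpital or standard limits, then exponentiate.
  L = 1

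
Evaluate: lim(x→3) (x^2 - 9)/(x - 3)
This is a standard limit.

Factor or rationalize the expression:
  lim(x→3) (x^2 - 9)/(x - 3) = 6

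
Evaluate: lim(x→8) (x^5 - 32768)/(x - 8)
This is a standard limit.

Factor or rationalize the expression:
  lim(x→8) (x^5 - 32768)/(x - 8) = 20480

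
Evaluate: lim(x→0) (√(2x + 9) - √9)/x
This is a standard limit.

Factor or rationalize the expression:
  lim(x→0) (√(2x + 9) - √9)/x = 1/3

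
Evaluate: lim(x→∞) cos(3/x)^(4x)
This is an exponential indeterminate form.

For exponential indeterminate forms, take the natural log:
  Let L = lim(x→∞) cos(3/x)^(4x)
  Then ln(L) = lim(x→∞) [exponent × ln(base)]
  Evaluate using L'Hôpital or standard limits, then exponentiate.
  L = 1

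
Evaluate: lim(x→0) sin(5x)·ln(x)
This is a 0·∞ indeterminate form.

Rewrite 0·∞ as a quotient (0/0 or ∞/∞ form), then apply L'Hôpital's rule:
  lim(x→0) sin(5x)·ln(x) = 0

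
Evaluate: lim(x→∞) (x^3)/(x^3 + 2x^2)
This is an ∞/∞ indeterminate form.

Apply L'Hôpital's rule: differentiate numerator and denominator separately.
  f(x) = x^3   ⇒   f'(x) = 3·x^2
  g(x) = x^3 + 2·x^2   ⇒   g'(x) = 3·x^2 + 4·x
  lim(x→∞) f'(x)/g'(x) = lim(x→∞) (3·x^2)/(3·x^2 + 4·x)
  = 1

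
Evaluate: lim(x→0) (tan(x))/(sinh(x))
This is a 0/0 indeterminate form.

Apply L'Hôpital's rule: differentiate numerator and denominator separately.
  f(x) = tan(x)   ⇒   f'(x) = tan(x)^2 + 1
  g(x) = sinh(x)   ⇒   g'(x) = cosh(x)
  lim(x→0) f'(x)/g'(x) = lim(x→0) (tan(x)^2 + 1)/(cosh(x))
  = 1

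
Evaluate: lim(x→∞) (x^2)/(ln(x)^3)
This is an ∞/∞ indeterminate form.

Apply L'Hôpital's rule: differentiate numerator and denominator separately.
  f(x) = x^2   ⇒   f'(x) = 2·x
  g(x) = ln(x)^3   ⇒   g'(x) = 3·ln(x)^2/x
  lim(x→∞) f'(x)/g'(x) = lim(x→∞) (2·x)/(3·ln(x)^2/x)
  = ∞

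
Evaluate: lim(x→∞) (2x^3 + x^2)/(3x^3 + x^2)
This is an ∞/∞ indeterminate form.

Apply L'Hôpital's rule: differentiate numerator and denominator separately.
  f(x) = 2·x^3 + x^2   ⇒   f'(x) = 6·x^2 + 2·x
  g(x) = 3·x^3 + x^2   ⇒   g'(x) = 9·x^2 + 2·x
  lim(x→∞) f'(x)/g'(x) = lim(x→∞) (6·x^2 + 2·x)/(9·x^2 + 2·x)
  = 2/3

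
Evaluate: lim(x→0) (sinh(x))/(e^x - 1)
This is a 0/0 indeterminate form.

Apply L'Hôpital's rule: differentiate numerator and denominator separately.
  f(x) = sinh(x)   ⇒   f'(x) = cosh(x)
  g(x) = e^(x) - 1   ⇒   g'(x) = e^(x)
  lim(x→0) f'(x)/g'(x) = lim(x→0) (cosh(x))/(e^(x))
  = 1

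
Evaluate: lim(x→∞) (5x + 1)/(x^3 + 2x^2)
This is an ∞/∞ indeterminate form.

Apply L'Hôpital's rule: differentiate numerator and denominator separately.
  f(x) = 5·x + 1   ⇒   f'(x) = 5
  g(x) = x^3 + 2·x^2   ⇒   g'(x) = 3·x^2 + 4·x
  lim(x→∞) f'(x)/g'(x) = lim(x→∞) (5)/(3·x^2 + 4·x)
  = 0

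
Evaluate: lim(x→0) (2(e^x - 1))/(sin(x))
This is a 0/0 indeterminate form.

Apply L'Hôpital's rule: differentiate numerator and denominator separately.
  f(x) = 2·e^(x) - 2   ⇒   f'(x) = 2·e^(x)
  g(x) = sin(x)   ⇒   g'(x) = cos(x)
  lim(x→0) f'(x)/g'(x) = lim(x→0) (2·e^(x))/(cos(x))
  = 2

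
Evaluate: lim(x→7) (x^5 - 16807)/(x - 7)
This is a standard limit.

Factor or rationalize the expression:
  lim(x→7) (x^5 - 16807)/(x - 7) = 12005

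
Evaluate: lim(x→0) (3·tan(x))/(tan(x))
This is a 0/0 indeterminate form.

Apply L'Hôpital's rule: differentiate numerator and denominator separately.
  f(x) = 3·tan(x)   ⇒   f'(x) = 3·tan(x)^2 + 3
  g(x) = tan(x)   ⇒   g'(x) = tan(x)^2 + 1
  lim(x→0) f'(x)/g'(x) = lim(x→0) (3·tan(x)^2 + 3)/(tan(x)^2 + 1)
  = 3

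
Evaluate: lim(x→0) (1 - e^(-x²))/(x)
This is a 0/0 indeterminate form.

Apply L'Hôpital's rule: differentiate numerator and denominator separately.
  f(x) = 1 - e^(-x^2)   ⇒   f'(x) = 2·x·e^(-x^2)
  g(x) = x   ⇒   g'(x) = 1
  lim(x→0) f'(x)/g'(x) = lim(x→0) (2·x·e^(-x^2))/(1)
  = 0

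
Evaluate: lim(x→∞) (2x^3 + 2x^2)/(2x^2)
This is an ∞/∞ indeterminate form.

Apply L'Hôpital's rule: differentiate numerator and denominator separately.
  f(x) = 2·x^3 + 2·x^2   ⇒   f'(x) = 6·x^2 + 4·x
  g(x) = 2·x^2   ⇒   g'(x) = 4·x
  lim(x→∞) f'(x)/g'(x) = lim(x→∞) (6·x^2 + 4·x)/(4·x)
  = ∞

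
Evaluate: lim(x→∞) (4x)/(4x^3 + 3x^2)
This is an ∞/∞ indeterminate form.

Apply L'Hôpital's rule: differentiate numerator and denominator separately.
  f(x) = 4·x   ⇒   f'(x) = 4
  g(x) = 4·x^3 + 3·x^2   ⇒   g'(x) = 12·x^2 + 6·x
  lim(x→∞) f'(x)/g'(x) = lim(x→∞) (4)/(12·x^2 + 6·x)
  = 0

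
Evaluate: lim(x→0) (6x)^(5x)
This is an exponential indeterminate form.

For exponential indeterminate forms, take the natural log:
  Let L = lim(x→0) (6x)^(5x)
  Then ln(L) = lim(x→0) [exponent × ln(base)]
  Evaluate using L'Hôpital or standard limits, then exponentiate.
  L = 1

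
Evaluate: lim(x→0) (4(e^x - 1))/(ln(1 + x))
This is a 0/0 indeterminate form.

Apply L'Hôpital's rule: differentiate numerator and denominator separately.
  f(x) = 4·e^(x) - 4   ⇒   f'(x) = 4·e^(x)
  g(x) = ln(x + 1)   ⇒   g'(x) = 1/(x + 1)
  lim(x→0) f'(x)/g'(x) = lim(x→0) (4·e^(x))/(1/(x + 1))
  = 4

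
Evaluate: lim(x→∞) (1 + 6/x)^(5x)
This is an exponential indeterminate form.

For exponential indeterminate forms, take the natural log:
  Let L = lim(x→∞) (1 + 6/x)^(5x)
  Then ln(L) = lim(x→∞) [exponent × ln(base)]
  Evaluate using L'Hôpital or standard limits, then exponentiate.
  L = e^(30)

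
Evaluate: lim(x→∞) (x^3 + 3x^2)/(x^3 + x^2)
This is an ∞/∞ indeterminate form.

Apply L'Hôpital's rule: differentiate numerator and denominator separately.
  f(x) = x^3 + 3·x^2   ⇒   f'(x) = 3·x^2 + 6·x
  g(x) = x^3 + x^2   ⇒   g'(x) = 3·x^2 + 2·x
  lim(x→∞) f'(x)/g'(x) = lim(x→∞) (3·x^2 + 6·x)/(3·x^2 + 2·x)
  = 1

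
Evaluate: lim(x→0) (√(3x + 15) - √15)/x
This is a standard limit.

Factor or rationalize the expression:
  lim(x→0) (√(3x + 15) - √15)/x = sqrt(15)/10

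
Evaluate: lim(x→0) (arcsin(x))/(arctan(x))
This is a 0/0 indeterminate form.

Apply L'Hôpital's rule: differentiate numerator and denominator separately.
  f(x) = asin(x)   ⇒   f'(x) = 1/sqrt(1 - x^2)
  g(x) = atan(x)   ⇒   g'(x) = 1/(x^2 + 1)
  lim(x→0) f'(x)/g'(x) = lim(x→0) (1/sqrt(1 - x^2))/(1/(x^2 + 1))
  = 1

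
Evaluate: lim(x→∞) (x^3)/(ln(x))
This is an ∞/∞ indeterminate form.

Apply L'Hôpital's rule: differentiate numerator and denominator separately.
  f(x) = x^3   ⇒   f'(x) = 3·x^2
  g(x) = ln(x)   ⇒   g'(x) = 1/x
  lim(x→∞) f'(x)/g'(x) = lim(x→∞) (3·x^2)/(1/x)
  = ∞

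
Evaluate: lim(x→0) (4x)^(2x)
This is an exponential indeterminate form.

For exponential indeterminate forms, take the natural log:
  Let L = lim(x→0) (4x)^(2x)
  Then ln(L) = lim(x→0) [exponent × ln(base)]
  Evaluate using L'Hôpital or standard limits, then exponentiate.
  L = 1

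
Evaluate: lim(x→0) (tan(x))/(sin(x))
This is a 0/0 indeterminate form.

Apply L'Hôpital's rule: differentiate numerator and denominator separately.
  f(x) = tan(x)   ⇒   f'(x) = tan(x)^2 + 1
  g(x) = sin(x)   ⇒   g'(x) = cos(x)
  lim(x→0) f'(x)/g'(x) = lim(x→0) (tan(x)^2 + 1)/(cos(x))
  = 1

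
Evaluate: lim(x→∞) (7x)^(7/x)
This is an exponential indeterminate form.

For exponential indeterminate forms, take the natural log:
  Let L = lim(x→∞) (7x)^(7/x)
  Then ln(L) = lim(x→∞) [exponent × ln(base)]
  Evaluate using L'Hôpital or standard limits, then exponentiate.
  L = 1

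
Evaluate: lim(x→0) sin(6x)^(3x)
This is an exponential indeterminate form.

For exponential indeterminate forms, take the natural log:
  Let L = lim(x→0) sin(6x)^(3x)
  Then ln(L) = lim(x→0) [exponent × ln(base)]
  Evaluate using L'Hôpital or standard limits, then exponentiate.
  L = 1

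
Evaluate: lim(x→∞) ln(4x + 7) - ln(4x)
This is an ∞-∞ indeterminate form.

Combine fractions or rationalize to convert ∞-∞ to 0/0 form:
  lim(x→∞) ln(4x + 7) - ln(4x) = 0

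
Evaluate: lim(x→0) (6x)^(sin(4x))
This is an exponential indeterminate form.

For exponential indeterminate forms, take the natural log:
  Let L = lim(x→0) (6x)^(sin(4x))
  Then ln(L) = lim(x→0) [exponent × ln(base)]
  Evaluate using L'Hôpital or standard limits, then exponentiate.
  L = 1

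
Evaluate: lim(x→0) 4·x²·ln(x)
This is a 0·∞ indeterminate form.

Rewrite 0·∞ as a quotient (0/0 or ∞/∞ form), then apply L'Hôpital's rule:
  lim(x→0) 4·x²·ln(x) = 0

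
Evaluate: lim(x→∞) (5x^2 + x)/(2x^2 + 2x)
This is an ∞/∞ indeterminate form.

Apply L'Hôpital's rule: differentiate numerator and denominator separately.
  f(x) = 5·x^2 + x   ⇒   f'(x) = 10·x + 1
  g(x) = 2·x^2 + 2·x   ⇒   g'(x) = 4·x + 2
  lim(x→∞) f'(x)/g'(x) = lim(x→∞) (10·x + 1)/(4·x + 2)
  = 5/2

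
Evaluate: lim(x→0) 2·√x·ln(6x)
This is a 0·∞ indeterminate form.

Rewrite 0·∞ as a quotient (0/0 or ∞/∞ form), then apply L'Hôpital's rule:
  lim(x→0) 2·√x·ln(6x) = 0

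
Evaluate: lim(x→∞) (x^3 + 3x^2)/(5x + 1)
This is an ∞/∞ indeterminate form.

Apply L'Hôpital's rule: differentiate numerator and denominator separately.
  f(x) = x^3 + 3·x^2   ⇒   f'(x) = 3·x^2 + 6·x
  g(x) = 5·x + 1   ⇒   g'(x) = 5
  lim(x→∞) f'(x)/g'(x) = lim(x→∞) (3·x^2 + 6·x)/(5)
  = ∞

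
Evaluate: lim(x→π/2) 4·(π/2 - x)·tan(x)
This is a 0·∞ indeterminate form.

Rewrite 0·∞ as a quotient (0/0 or ∞/∞ form), then apply L'Hôpital's rule:
  lim(x→π/2) 4·(π/2 - x)·tan(x) = 4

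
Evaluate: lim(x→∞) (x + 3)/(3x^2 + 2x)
This is an ∞/∞ indeterminate form.

Apply L'Hôpital's rule: differentiate numerator and denominator separately.
  f(x) = x + 3   ⇒   f'(x) = 1
  g(x) = 3·x^2 + 2·x   ⇒   g'(x) = 6·x + 2
  lim(x→∞) f'(x)/g'(x) = lim(x→∞) (1)/(6·x + 2)
  = 0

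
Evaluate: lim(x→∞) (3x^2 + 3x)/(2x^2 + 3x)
This is an ∞/∞ indeterminate form.

Apply L'Hôpital's rule: differentiate numerator and denominator separately.
  f(x) = 3·x^2 + 3·x   ⇒   f'(x) = 6·x + 3
  g(x) = 2·x^2 + 3·x   ⇒   g'(x) = 4·x + 3
  lim(x→∞) f'(x)/g'(x) = lim(x→∞) (6·x + 3)/(4·x + 3)
  = 3/2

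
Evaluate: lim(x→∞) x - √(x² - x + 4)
This is an ∞-∞ indeterminate form.

Combine fractions or rationalize to convert ∞-∞ to 0/0 form:
  lim(x→∞) x - √(x² - x + 4) = 1/2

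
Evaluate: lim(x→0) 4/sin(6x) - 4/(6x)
This is an ∞-∞ indeterminate form.

Combine fractions or rationalize to convert ∞-∞ to 0/0 form:
  lim(x→0) 4/sin(6x) - 4/(6x) = 0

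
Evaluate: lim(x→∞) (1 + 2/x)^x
This is an exponential indeterminate form.

For exponential indeterminate forms, take the natural log:
  Let L = lim(x→∞) (1 + 2/x)^x
  Then ln(L) = lim(x→∞) [exponent × ln(base)]
  Evaluate using L'Hôpital or standard limits, then exponentiate.
  L = e²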